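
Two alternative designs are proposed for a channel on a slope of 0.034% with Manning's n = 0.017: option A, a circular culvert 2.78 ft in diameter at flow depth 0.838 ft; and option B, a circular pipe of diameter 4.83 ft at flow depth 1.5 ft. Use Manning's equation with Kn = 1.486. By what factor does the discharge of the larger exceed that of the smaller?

Channel A: For a circular section of diameter D = 2.78 ft at depth y = 0.838 ft, the central angle is θ = 2 arccos(1 − 2y/D) = 2.325 rad. Then A = (D²/8)(θ − sin θ) = 1.542 ft² and P = Dθ/2 = 3.232 ft. Hydraulic radius R = A/P = 1.542/3.232 = 0.4771 ft. Q_A = (1.486/0.017)·1.542·0.4771^(2/3)·√0.00034 = 1.517 ft³/s.
Channel B: For a circular section of diameter D = 4.83 ft at depth y = 1.5 ft, the central angle is θ = 2 arccos(1 − 2y/D) = 2.364 rad. Then A = (D²/8)(θ − sin θ) = 4.85 ft² and P = Dθ/2 = 5.71 ft. Hydraulic radius R = A/P = 4.85/5.71 = 0.8494 ft. Q_B = (1.486/0.017)·4.85·0.8494^(2/3)·√0.00034 = 7.011 ft³/s.
The larger discharge is 7.011 ft³/s and the smaller is 1.517 ft³/s; the ratio is 4.62.

4.62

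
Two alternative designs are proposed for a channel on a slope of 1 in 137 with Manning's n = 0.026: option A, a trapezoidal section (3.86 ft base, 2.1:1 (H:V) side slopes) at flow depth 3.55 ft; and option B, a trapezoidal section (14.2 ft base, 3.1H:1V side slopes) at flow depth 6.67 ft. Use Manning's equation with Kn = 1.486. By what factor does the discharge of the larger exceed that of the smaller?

Channel A: With bottom width b = 3.86 ft and side slope z = 2.1: A = (b + zy)y = (3.86 + 2.1×3.55)×3.55 = 40.17 ft²; P = b + 2y√(1+z²) = 3.86 + 2×3.55×2.326 = 20.37 ft. Hydraulic radius R = A/P = 40.17/20.37 = 1.972 ft. Q_A = (1.486/0.026)·40.17·1.972^(2/3)·√0.007299 = 308.4 ft³/s.
Channel B: With bottom width b = 14.2 ft and side slope z = 3.1: A = (b + zy)y = (14.2 + 3.1×6.67)×6.67 = 232.6 ft²; P = b + 2y√(1+z²) = 14.2 + 2×6.67×3.257 = 57.65 ft. Hydraulic radius R = A/P = 232.6/57.65 = 4.035 ft. Q_B = (1.486/0.026)·232.6·4.035^(2/3)·√0.007299 = 2879 ft³/s.
The larger discharge is 2879 ft³/s and the smaller is 308.4 ft³/s; the ratio is 9.34.

9.34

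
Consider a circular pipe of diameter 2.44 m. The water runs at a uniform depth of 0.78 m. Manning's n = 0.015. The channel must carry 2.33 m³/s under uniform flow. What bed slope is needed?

S = 0.0022

For a circular section of diameter D = 2.44 m at depth y = 0.78 m, the central angle is θ = 2 arccos(1 − 2y/D) = 2.404 rad. Then A = (D²/8)(θ − sin θ) = 1.288 m² and P = Dθ/2 = 2.932 m.
Hydraulic radius R = A/P = 1.288/2.932 = 0.4393 m.
From Manning's equation, S = [nQ / (1 A R^(2/3))]² = [0.015 × 2.33 / (1 × 1.288 × 0.4393^(2/3))]² = 0.0022.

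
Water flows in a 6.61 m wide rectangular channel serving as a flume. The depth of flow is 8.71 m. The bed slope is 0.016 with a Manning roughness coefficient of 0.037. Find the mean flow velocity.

V = 6.12 m/s

Flow area A = b·y = 6.61 × 8.71 = 57.57 m². Wetted perimeter P = b + 2y = 6.61 + 2×8.71 = 24.03 m.
Hydraulic radius R = A/P = 57.57/24.03 = 2.396 m.
From Manning's equation, V = (1/n) R^(2/3) S^(1/2) = (1/0.037) × 2.396^(2/3) × 0.016^(1/2) = 6.12 m/s.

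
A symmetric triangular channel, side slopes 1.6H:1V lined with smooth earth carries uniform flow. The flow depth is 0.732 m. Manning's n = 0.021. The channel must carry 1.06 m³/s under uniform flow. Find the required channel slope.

For a triangular section with side slope z = 1.6: A = zy² = 1.6×0.732² = 0.8573 m²; P = 2y√(1+z²) = 2×0.732×1.887 = 2.762 m.
Hydraulic radius R = A/P = 0.8573/2.762 = 0.3104 m.
From Manning's equation, S = [nQ / (1 A R^(2/3))]² = [0.021 × 1.06 / (1 × 0.8573 × 0.3104^(2/3))]² = 0.00321.

S = 0.00321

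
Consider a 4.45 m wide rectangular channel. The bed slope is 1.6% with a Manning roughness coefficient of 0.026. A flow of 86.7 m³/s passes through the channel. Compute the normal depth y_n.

Manning's equation rearranged: A R^(2/3) = nQ / (1·√S) = 0.026 × 86.7 / (√0.016) = 17.82.
Trying y = 2.59 m: A R^(2/3) = 12.99 — low.
Trying y = 3.31 m: A R^(2/3) = 17.82 — ≈ 17.82.

y_n = 3.31 m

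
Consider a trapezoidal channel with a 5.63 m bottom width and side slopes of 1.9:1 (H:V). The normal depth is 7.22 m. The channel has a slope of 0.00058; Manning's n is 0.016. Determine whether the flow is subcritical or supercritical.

subcritical

With bottom width b = 5.63 m and side slope z = 1.9: A = (b + zy)y = (5.63 + 1.9×7.22)×7.22 = 139.7 m²; P = b + 2y√(1+z²) = 5.63 + 2×7.22×2.147 = 36.63 m.
Hydraulic radius R = A/P = 139.7/36.63 = 3.813 m.
V = (1/n) R^(2/3) √S = (1/0.016) × 3.813^(2/3) × √0.00058 = 3.674 m/s. Hydraulic depth D_h = A/T = 139.7/33.07 = 4.225 m.
Froude number Fr = V/√(g·D_h) = 3.674/√(9.81×4.225) = 0.571, which is less than 1, so the flow is subcritical.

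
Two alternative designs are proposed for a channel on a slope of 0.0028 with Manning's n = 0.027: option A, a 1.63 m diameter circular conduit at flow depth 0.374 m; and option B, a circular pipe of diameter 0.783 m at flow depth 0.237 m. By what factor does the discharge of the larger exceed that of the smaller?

4.09

Channel A: For a circular section of diameter D = 1.63 m at depth y = 0.374 m, the central angle is θ = 2 arccos(1 − 2y/D) = 1.998 rad. Then A = (D²/8)(θ − sin θ) = 0.3613 m² and P = Dθ/2 = 1.628 m. Hydraulic radius R = A/P = 0.3613/1.628 = 0.2219 m. Q_A = (1/0.027)·0.3613·0.2219^(2/3)·√0.0028 = 0.2596 m³/s.
Channel B: For a circular section of diameter D = 0.783 m at depth y = 0.237 m, the central angle is θ = 2 arccos(1 − 2y/D) = 2.33 rad. Then A = (D²/8)(θ − sin θ) = 0.123 m² and P = Dθ/2 = 0.9123 m. Hydraulic radius R = A/P = 0.123/0.9123 = 0.1348 m. Q_B = (1/0.027)·0.123·0.1348^(2/3)·√0.0028 = 0.06339 m³/s.
The larger discharge is 0.2596 m³/s and the smaller is 0.06339 m³/s; the ratio is 4.09.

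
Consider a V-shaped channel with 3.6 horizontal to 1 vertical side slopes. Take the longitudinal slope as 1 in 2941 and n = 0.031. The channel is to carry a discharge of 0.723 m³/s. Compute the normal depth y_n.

y_n = 0.799 m

Manning's equation rearranged: A R^(2/3) = nQ / (1·√S) = 0.031 × 0.723 / (√0.00034) = 1.215.
At y = 1.01 m: A R^(2/3) = 2.272 — over.
At y = 0.799 m: A R^(2/3) = 1.216 — close enough.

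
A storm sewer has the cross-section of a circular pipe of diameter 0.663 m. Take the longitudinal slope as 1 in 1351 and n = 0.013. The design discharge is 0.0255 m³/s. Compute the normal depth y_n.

y_n = 0.153 m

Manning's equation rearranged: A R^(2/3) = nQ / (1·√S) = 0.013 × 0.0255 / (√0.0007402) = 0.01218.
Try y = 0.119 m: A R^(2/3) = 0.00732 — short.
Try y = 0.173 m: A R^(2/3) = 0.01553 — over.
Try y = 0.153 m: A R^(2/3) = 0.01217 — ≈ 0.01218.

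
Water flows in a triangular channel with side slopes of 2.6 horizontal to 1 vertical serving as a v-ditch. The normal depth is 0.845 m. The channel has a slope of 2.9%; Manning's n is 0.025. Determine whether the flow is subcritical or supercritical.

For a triangular section with side slope z = 2.6: A = zy² = 2.6×0.845² = 1.856 m²; P = 2y√(1+z²) = 2×0.845×2.786 = 4.708 m.
Hydraulic radius R = A/P = 1.856/4.708 = 0.3943 m.
V = (1/n) R^(2/3) √S = (1/0.025) × 0.3943^(2/3) × √0.029 = 3.663 m/s. Hydraulic depth D_h = A/T = 1.856/4.394 = 0.4225 m.
Froude number Fr = V/√(g·D_h) = 3.663/√(9.81×0.4225) = 1.8, which is greater than 1, so the flow is supercritical.

supercritical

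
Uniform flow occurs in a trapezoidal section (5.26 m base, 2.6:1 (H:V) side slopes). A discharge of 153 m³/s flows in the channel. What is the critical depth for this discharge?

y_c = 2.86 m

At critical depth, Q² T / (g A³) = 1, i.e. A³/T = Q²/g = 153²/9.81 = 2386.
Trying y = 3.29 m: A³/T = 4197 — high.
Trying y = 1.97 m: A³/T = 551.8 — low.
Trying y = 2.86 m: A³/T = 2378 — matches.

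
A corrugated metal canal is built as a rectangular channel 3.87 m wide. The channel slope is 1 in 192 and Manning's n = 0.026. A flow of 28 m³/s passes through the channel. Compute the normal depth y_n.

Manning's equation rearranged: A R^(2/3) = nQ / (1·√S) = 0.026 × 28 / (√0.005208) = 10.09.
Trying y = 3.12 m: A R^(2/3) = 13.59 — over.
Trying y = 2 m: A R^(2/3) = 7.655 — short.
Trying y = 2.47 m: A R^(2/3) = 10.09 — ≈ 10.09.

y_n = 2.47 m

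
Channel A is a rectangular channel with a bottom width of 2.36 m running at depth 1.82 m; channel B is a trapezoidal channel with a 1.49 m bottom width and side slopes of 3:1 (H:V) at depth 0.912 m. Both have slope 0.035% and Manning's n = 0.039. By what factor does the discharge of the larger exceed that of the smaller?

1.36

Channel A: Flow area A = b·y = 2.36 × 1.82 = 4.295 m². Wetted perimeter P = b + 2y = 2.36 + 2×1.82 = 6 m. Hydraulic radius R = A/P = 4.295/6 = 0.7159 m. Q_A = (1/0.039)·4.295·0.7159^(2/3)·√0.00035 = 1.649 m³/s.
Channel B: With bottom width b = 1.49 m and side slope z = 3: A = (b + zy)y = (1.49 + 3×0.912)×0.912 = 3.854 m²; P = b + 2y√(1+z²) = 1.49 + 2×0.912×3.162 = 7.258 m. Hydraulic radius R = A/P = 3.854/7.258 = 0.531 m. Q_B = (1/0.039)·3.854·0.531^(2/3)·√0.00035 = 1.212 m³/s.
The larger discharge is 1.649 m³/s and the smaller is 1.212 m³/s; the ratio is 1.36.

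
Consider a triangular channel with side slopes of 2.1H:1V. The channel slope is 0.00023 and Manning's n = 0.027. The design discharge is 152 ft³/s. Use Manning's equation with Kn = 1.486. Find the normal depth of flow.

y_n = 6.5 ft

Manning's equation rearranged: A R^(2/3) = nQ / (1.486·√S) = 0.027 × 152 / (1.486 × √0.00023) = 182.1.
Try y = 5.73 ft: A R^(2/3) = 129.9 — too small.
Try y = 6.5 ft: A R^(2/3) = 181.9 — matches.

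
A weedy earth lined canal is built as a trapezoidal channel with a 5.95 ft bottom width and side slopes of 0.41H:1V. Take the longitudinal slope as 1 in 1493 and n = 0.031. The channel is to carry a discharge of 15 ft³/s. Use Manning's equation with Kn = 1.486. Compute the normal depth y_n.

y_n = 1.66 ft

Manning's equation rearranged: A R^(2/3) = nQ / (1.486·√S) = 0.031 × 15 / (1.486 × √0.0006698) = 12.09.
Try y = 1.91 ft: A R^(2/3) = 15.13 — over.
Try y = 1.66 ft: A R^(2/3) = 12.11 — close enough.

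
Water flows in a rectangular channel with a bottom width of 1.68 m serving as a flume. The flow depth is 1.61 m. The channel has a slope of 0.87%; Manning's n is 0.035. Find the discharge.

Flow area A = b·y = 1.68 × 1.61 = 2.705 m². Wetted perimeter P = b + 2y = 1.68 + 2×1.61 = 4.9 m.
Hydraulic radius R = A/P = 2.705/4.9 = 0.552 m.
Manning's equation: Q = (1/n) A R^(2/3) S^(1/2) = (1/0.035) × 2.705 × 0.552^(2/3) × 0.0087^(1/2) = 4.85 m³/s.

Q = 4.85 m³/s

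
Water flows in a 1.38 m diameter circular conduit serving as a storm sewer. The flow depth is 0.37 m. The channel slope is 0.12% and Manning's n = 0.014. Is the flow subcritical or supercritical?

subcritical

For a circular section of diameter D = 1.38 m at depth y = 0.37 m, the central angle is θ = 2 arccos(1 − 2y/D) = 2.177 rad. Then A = (D²/8)(θ − sin θ) = 0.3226 m² and P = Dθ/2 = 1.502 m.
Hydraulic radius R = A/P = 0.3226/1.502 = 0.2148 m.
V = (1/n) R^(2/3) √S = (1/0.014) × 0.2148^(2/3) × √0.0012 = 0.8874 m/s. Hydraulic depth D_h = A/T = 0.3226/1.223 = 0.2639 m.
Froude number Fr = V/√(g·D_h) = 0.8874/√(9.81×0.2639) = 0.552, which is less than 1, so the flow is subcritical.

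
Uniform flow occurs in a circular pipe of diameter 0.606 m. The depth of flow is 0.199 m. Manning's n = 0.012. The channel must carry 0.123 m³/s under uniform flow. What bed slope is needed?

For a circular section of diameter D = 0.606 m at depth y = 0.199 m, the central angle is θ = 2 arccos(1 − 2y/D) = 2.441 rad. Then A = (D²/8)(θ − sin θ) = 0.08245 m² and P = Dθ/2 = 0.7396 m.
Hydraulic radius R = A/P = 0.08245/0.7396 = 0.1115 m.
From Manning's equation, S = [nQ / (1 A R^(2/3))]² = [0.012 × 0.123 / (1 × 0.08245 × 0.1115^(2/3))]² = 0.00597.

S = 0.00597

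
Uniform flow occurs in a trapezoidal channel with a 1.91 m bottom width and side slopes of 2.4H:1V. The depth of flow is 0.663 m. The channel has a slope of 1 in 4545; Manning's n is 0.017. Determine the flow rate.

Q = 1.16 m³/s

With bottom width b = 1.91 m and side slope z = 2.4: A = (b + zy)y = (1.91 + 2.4×0.663)×0.663 = 2.321 m²; P = b + 2y√(1+z²) = 1.91 + 2×0.663×2.6 = 5.358 m.
Hydraulic radius R = A/P = 2.321/5.358 = 0.4333 m.
Manning's equation: Q = (1/n) A R^(2/3) S^(1/2) = (1/0.017) × 2.321 × 0.4333^(2/3) × 0.00022^(1/2) = 1.16 m³/s.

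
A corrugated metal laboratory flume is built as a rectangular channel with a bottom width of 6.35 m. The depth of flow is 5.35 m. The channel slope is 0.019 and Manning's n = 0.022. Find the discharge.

Q = 337 m³/s

Flow area A = b·y = 6.35 × 5.35 = 33.97 m². Wetted perimeter P = b + 2y = 6.35 + 2×5.35 = 17.05 m.
Hydraulic radius R = A/P = 33.97/17.05 = 1.993 m.
Manning's equation: Q = (1/n) A R^(2/3) S^(1/2) = (1/0.022) × 33.97 × 1.993^(2/3) × 0.019^(1/2) = 337 m³/s.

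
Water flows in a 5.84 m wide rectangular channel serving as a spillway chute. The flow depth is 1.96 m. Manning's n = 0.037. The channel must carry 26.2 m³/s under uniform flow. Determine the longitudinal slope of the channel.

S = 0.0058

Flow area A = b·y = 5.84 × 1.96 = 11.45 m². Wetted perimeter P = b + 2y = 5.84 + 2×1.96 = 9.76 m.
Hydraulic radius R = A/P = 11.45/9.76 = 1.173 m.
From Manning's equation, S = [nQ / (1 A R^(2/3))]² = [0.037 × 26.2 / (1 × 11.45 × 1.173^(2/3))]² = 0.0058.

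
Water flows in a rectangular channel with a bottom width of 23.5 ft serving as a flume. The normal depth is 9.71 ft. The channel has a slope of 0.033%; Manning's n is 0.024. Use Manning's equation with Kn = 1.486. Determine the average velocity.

Flow area A = b·y = 23.5 × 9.71 = 228.2 ft². Wetted perimeter P = b + 2y = 23.5 + 2×9.71 = 42.92 ft.
Hydraulic radius R = A/P = 228.2/42.92 = 5.317 ft.
From Manning's equation, V = (1.486/n) R^(2/3) S^(1/2) = (1.486/0.024) × 5.317^(2/3) × 0.00033^(1/2) = 3.43 ft/s.

V = 3.43 ft/s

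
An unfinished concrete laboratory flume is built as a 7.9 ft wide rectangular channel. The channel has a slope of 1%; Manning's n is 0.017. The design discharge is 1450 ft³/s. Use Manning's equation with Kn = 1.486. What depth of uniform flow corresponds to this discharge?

Manning's equation rearranged: A R^(2/3) = nQ / (1.486·√S) = 0.017 × 1450 / (1.486 × √0.01) = 165.9.
Try y = 12.2 ft: A R^(2/3) = 199.8 — over.
Try y = 8.6 ft: A R^(2/3) = 132 — short.
Try y = 10.4 ft: A R^(2/3) = 165.6 — close enough.

y_n = 10.4 ft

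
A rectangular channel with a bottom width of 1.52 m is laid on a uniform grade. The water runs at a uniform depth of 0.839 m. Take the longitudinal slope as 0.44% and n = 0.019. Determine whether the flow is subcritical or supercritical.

subcritical

Flow area A = b·y = 1.52 × 0.839 = 1.275 m². Wetted perimeter P = b + 2y = 1.52 + 2×0.839 = 3.198 m.
Hydraulic radius R = A/P = 1.275/3.198 = 0.3988 m.
V = (1/n) R^(2/3) √S = (1/0.019) × 0.3988^(2/3) × √0.0044 = 1.891 m/s. Hydraulic depth D_h = A/T = 1.275/1.52 = 0.839 m.
Froude number Fr = V/√(g·D_h) = 1.891/√(9.81×0.839) = 0.659, which is less than 1, so the flow is subcritical.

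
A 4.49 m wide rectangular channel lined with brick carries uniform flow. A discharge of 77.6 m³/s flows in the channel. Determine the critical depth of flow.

y_c = 3.12 m

For a rectangular channel, critical depth y_c = (q²/g)^(1/3) where q = Q/b = 77.6/4.49 = 17.28 m²/s.
So y_c = (17.28²/9.81)^(1/3) = 3.12 m.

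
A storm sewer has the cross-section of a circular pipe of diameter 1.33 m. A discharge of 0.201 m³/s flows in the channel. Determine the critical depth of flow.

y_c = 0.23 m

At critical depth, Q² T / (g A³) = 1, i.e. A³/T = Q²/g = 0.201²/9.81 = 0.004118.
At y = 0.186 m: A³/T = 0.001783 — too small.
At y = 0.282 m: A³/T = 0.009143 — too large.
At y = 0.23 m: A³/T = 0.004112 — close enough.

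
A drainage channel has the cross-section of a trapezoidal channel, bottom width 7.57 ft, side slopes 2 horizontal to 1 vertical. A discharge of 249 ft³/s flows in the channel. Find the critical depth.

At critical depth, Q² T / (g A³) = 1, i.e. A³/T = Q²/g = 249²/32.2 = 1925.
Trying y = 1.89 ft: A³/T = 652.4 — short.
Trying y = 2.91 ft: A³/T = 3080 — over.
Trying y = 2.56 ft: A³/T = 1925 — ≈ 1925.

y_c = 2.56 ft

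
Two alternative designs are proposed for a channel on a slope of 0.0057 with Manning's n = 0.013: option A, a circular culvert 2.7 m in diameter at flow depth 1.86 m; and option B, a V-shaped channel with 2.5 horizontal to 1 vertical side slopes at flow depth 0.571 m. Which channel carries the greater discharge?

Channel A: For a circular section of diameter D = 2.7 m at depth y = 1.86 m, the central angle is θ = 2 arccos(1 − 2y/D) = 3.916 rad. Then A = (D²/8)(θ − sin θ) = 4.206 m² and P = Dθ/2 = 5.287 m. Hydraulic radius R = A/P = 4.206/5.287 = 0.7956 m. Q_A = (1/0.013)·4.206·0.7956^(2/3)·√0.0057 = 20.97 m³/s.
Channel B: For a triangular section with side slope z = 2.5: A = zy² = 2.5×0.571² = 0.8151 m²; P = 2y√(1+z²) = 2×0.571×2.693 = 3.075 m. Hydraulic radius R = A/P = 0.8151/3.075 = 0.2651 m. Q_B = (1/0.013)·0.8151·0.2651^(2/3)·√0.0057 = 1.953 m³/s.
Q_A = 20.97 m³/s vs Q_B = 1.953 m³/s, so channel A carries more.

channel A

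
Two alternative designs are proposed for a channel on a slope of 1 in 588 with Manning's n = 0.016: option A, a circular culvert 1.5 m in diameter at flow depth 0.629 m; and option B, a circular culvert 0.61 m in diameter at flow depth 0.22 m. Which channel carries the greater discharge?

Channel A: For a circular section of diameter D = 1.5 m at depth y = 0.629 m, the central angle is θ = 2 arccos(1 − 2y/D) = 2.818 rad. Then A = (D²/8)(θ − sin θ) = 0.7029 m² and P = Dθ/2 = 2.113 m. Hydraulic radius R = A/P = 0.7029/2.113 = 0.3326 m. Q_A = (1/0.016)·0.7029·0.3326^(2/3)·√0.001701 = 0.8697 m³/s.
Channel B: For a circular section of diameter D = 0.61 m at depth y = 0.22 m, the central angle is θ = 2 arccos(1 − 2y/D) = 2.577 rad. Then A = (D²/8)(θ − sin θ) = 0.09495 m² and P = Dθ/2 = 0.7859 m. Hydraulic radius R = A/P = 0.09495/0.7859 = 0.1208 m. Q_B = (1/0.016)·0.09495·0.1208^(2/3)·√0.001701 = 0.05981 m³/s.
Q_A = 0.8697 m³/s vs Q_B = 0.05981 m³/s, so channel A carries more.

channel A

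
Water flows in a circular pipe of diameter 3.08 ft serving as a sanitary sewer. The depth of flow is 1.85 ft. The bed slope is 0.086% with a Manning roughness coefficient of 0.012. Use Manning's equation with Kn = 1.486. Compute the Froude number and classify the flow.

For a circular section of diameter D = 3.08 ft at depth y = 1.85 ft, the central angle is θ = 2 arccos(1 − 2y/D) = 3.547 rad. Then A = (D²/8)(θ − sin θ) = 4.674 ft² and P = Dθ/2 = 5.462 ft.
Hydraulic radius R = A/P = 4.674/5.462 = 0.8556 ft.
V = (1.486/n) R^(2/3) √S = (1.486/0.012) × 0.8556^(2/3) × √0.00086 = 3.273 ft/s. Hydraulic depth D_h = A/T = 4.674/3.017 = 1.549 ft.
Froude number Fr = V/√(g·D_h) = 3.273/√(32.2×1.549) = 0.463, which is less than 1, so the flow is subcritical.

subcritical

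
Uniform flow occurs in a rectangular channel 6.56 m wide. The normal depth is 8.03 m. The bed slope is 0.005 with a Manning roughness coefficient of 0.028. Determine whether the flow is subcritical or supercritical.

subcritical

Flow area A = b·y = 6.56 × 8.03 = 52.68 m². Wetted perimeter P = b + 2y = 6.56 + 2×8.03 = 22.62 m.
Hydraulic radius R = A/P = 52.68/22.62 = 2.329 m.
V = (1/n) R^(2/3) √S = (1/0.028) × 2.329^(2/3) × √0.005 = 4.437 m/s. Hydraulic depth D_h = A/T = 52.68/6.56 = 8.03 m.
Froude number Fr = V/√(g·D_h) = 4.437/√(9.81×8.03) = 0.5, which is less than 1, so the flow is subcritical.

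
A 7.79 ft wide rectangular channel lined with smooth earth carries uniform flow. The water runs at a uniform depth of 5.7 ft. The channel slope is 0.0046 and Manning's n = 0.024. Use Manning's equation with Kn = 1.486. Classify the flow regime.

subcritical

Flow area A = b·y = 7.79 × 5.7 = 44.4 ft². Wetted perimeter P = b + 2y = 7.79 + 2×5.7 = 19.19 ft.
Hydraulic radius R = A/P = 44.4/19.19 = 2.314 ft.
V = (1.486/n) R^(2/3) √S = (1.486/0.024) × 2.314^(2/3) × √0.0046 = 7.346 ft/s. Hydraulic depth D_h = A/T = 44.4/7.79 = 5.7 ft.
Froude number Fr = V/√(g·D_h) = 7.346/√(32.2×5.7) = 0.542, which is less than 1, so the flow is subcritical.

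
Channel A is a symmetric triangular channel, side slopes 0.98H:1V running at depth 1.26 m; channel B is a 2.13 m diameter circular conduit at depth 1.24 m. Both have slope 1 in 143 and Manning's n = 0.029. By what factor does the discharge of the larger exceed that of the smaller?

Channel A: For a triangular section with side slope z = 0.98: A = zy² = 0.98×1.26² = 1.556 m²; P = 2y√(1+z²) = 2×1.26×1.4 = 3.528 m. Hydraulic radius R = A/P = 1.556/3.528 = 0.441 m. Q_A = (1/0.029)·1.556·0.441^(2/3)·√0.006993 = 2.599 m³/s.
Channel B: For a circular section of diameter D = 2.13 m at depth y = 1.24 m, the central angle is θ = 2 arccos(1 − 2y/D) = 3.472 rad. Then A = (D²/8)(θ − sin θ) = 2.153 m² and P = Dθ/2 = 3.697 m. Hydraulic radius R = A/P = 2.153/3.697 = 0.5822 m. Q_B = (1/0.029)·2.153·0.5822^(2/3)·√0.006993 = 4.328 m³/s.
The larger discharge is 4.328 m³/s and the smaller is 2.599 m³/s; the ratio is 1.67.

1.67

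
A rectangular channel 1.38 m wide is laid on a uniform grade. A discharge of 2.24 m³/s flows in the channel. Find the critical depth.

y_c = 0.645 m

For a rectangular channel, critical depth y_c = (q²/g)^(1/3) where q = Q/b = 2.24/1.38 = 1.623 m²/s.
So y_c = (1.623²/9.81)^(1/3) = 0.645 m.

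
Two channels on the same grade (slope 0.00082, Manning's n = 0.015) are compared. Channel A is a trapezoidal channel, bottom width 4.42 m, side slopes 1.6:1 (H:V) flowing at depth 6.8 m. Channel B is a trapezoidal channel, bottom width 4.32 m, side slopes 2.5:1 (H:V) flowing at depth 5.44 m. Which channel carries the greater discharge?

channel A

Channel A: With bottom width b = 4.42 m and side slope z = 1.6: A = (b + zy)y = (4.42 + 1.6×6.8)×6.8 = 104 m²; P = b + 2y√(1+z²) = 4.42 + 2×6.8×1.887 = 30.08 m. Hydraulic radius R = A/P = 104/30.08 = 3.459 m. Q_A = (1/0.015)·104·3.459^(2/3)·√0.00082 = 454.2 m³/s.
Channel B: With bottom width b = 4.32 m and side slope z = 2.5: A = (b + zy)y = (4.32 + 2.5×5.44)×5.44 = 97.48 m²; P = b + 2y√(1+z²) = 4.32 + 2×5.44×2.693 = 33.62 m. Hydraulic radius R = A/P = 97.48/33.62 = 2.9 m. Q_B = (1/0.015)·97.48·2.9^(2/3)·√0.00082 = 378.5 m³/s.
Q_A = 454.2 m³/s vs Q_B = 378.5 m³/s, so channel A carries more.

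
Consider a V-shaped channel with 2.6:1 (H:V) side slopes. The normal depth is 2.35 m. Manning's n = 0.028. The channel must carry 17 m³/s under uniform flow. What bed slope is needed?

S = 0.000972

For a triangular section with side slope z = 2.6: A = zy² = 2.6×2.35² = 14.36 m²; P = 2y√(1+z²) = 2×2.35×2.786 = 13.09 m.
Hydraulic radius R = A/P = 14.36/13.09 = 1.097 m.
From Manning's equation, S = [nQ / (1 A R^(2/3))]² = [0.028 × 17 / (1 × 14.36 × 1.097^(2/3))]² = 0.000972.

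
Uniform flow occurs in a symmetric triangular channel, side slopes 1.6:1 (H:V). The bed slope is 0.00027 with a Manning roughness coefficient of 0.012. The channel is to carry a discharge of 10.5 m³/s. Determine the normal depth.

Manning's equation rearranged: A R^(2/3) = nQ / (1·√S) = 0.012 × 10.5 / (√0.00027) = 7.668.
At y = 2.64 m: A R^(2/3) = 12.02 — over.
At y = 1.6 m: A R^(2/3) = 3.162 — short.
At y = 2.23 m: A R^(2/3) = 7.665 — ≈ 7.668.

y_n = 2.23 m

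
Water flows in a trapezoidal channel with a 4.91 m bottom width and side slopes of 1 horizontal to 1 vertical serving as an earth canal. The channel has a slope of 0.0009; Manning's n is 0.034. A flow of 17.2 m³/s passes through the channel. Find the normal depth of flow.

y_n = 2.19 m

Manning's equation rearranged: A R^(2/3) = nQ / (1·√S) = 0.034 × 17.2 / (√0.0009) = 19.49.
Try y = 2.45 m: A R^(2/3) = 23.87 — over.
Try y = 2.19 m: A R^(2/3) = 19.46 — matches.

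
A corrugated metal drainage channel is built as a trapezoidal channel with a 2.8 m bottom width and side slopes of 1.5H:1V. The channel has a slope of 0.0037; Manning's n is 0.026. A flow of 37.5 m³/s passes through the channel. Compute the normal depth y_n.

Manning's equation rearranged: A R^(2/3) = nQ / (1·√S) = 0.026 × 37.5 / (√0.0037) = 16.03.
Trying y = 2.71 m: A R^(2/3) = 24.16 — too large.
Trying y = 1.73 m: A R^(2/3) = 9.536 — too small.
Trying y = 2.23 m: A R^(2/3) = 16.02 — matches.

y_n = 2.23 m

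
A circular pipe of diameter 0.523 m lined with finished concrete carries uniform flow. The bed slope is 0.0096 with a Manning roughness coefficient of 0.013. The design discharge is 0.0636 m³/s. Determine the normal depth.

y_n = 0.138 m

Manning's equation rearranged: A R^(2/3) = nQ / (1·√S) = 0.013 × 0.0636 / (√0.0096) = 0.008438.
Try y = 0.0986 m: A R^(2/3) = 0.004299 — short.
Try y = 0.174 m: A R^(2/3) = 0.01322 — over.
Try y = 0.138 m: A R^(2/3) = 0.008434 — ≈ 0.008438.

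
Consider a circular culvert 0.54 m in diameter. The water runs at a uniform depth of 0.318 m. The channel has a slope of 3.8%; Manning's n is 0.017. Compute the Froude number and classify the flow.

supercritical

For a circular section of diameter D = 0.54 m at depth y = 0.318 m, the central angle is θ = 2 arccos(1 − 2y/D) = 3.499 rad. Then A = (D²/8)(θ − sin θ) = 0.1403 m² and P = Dθ/2 = 0.9447 m.
Hydraulic radius R = A/P = 0.1403/0.9447 = 0.1485 m.
V = (1/n) R^(2/3) √S = (1/0.017) × 0.1485^(2/3) × √0.038 = 3.216 m/s. Hydraulic depth D_h = A/T = 0.1403/0.5314 = 0.264 m.
Froude number Fr = V/√(g·D_h) = 3.216/√(9.81×0.264) = 2, which is greater than 1, so the flow is supercritical.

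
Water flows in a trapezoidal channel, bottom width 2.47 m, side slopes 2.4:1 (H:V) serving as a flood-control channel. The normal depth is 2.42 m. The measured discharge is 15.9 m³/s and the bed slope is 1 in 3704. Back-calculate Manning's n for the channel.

With bottom width b = 2.47 m and side slope z = 2.4: A = (b + zy)y = (2.47 + 2.4×2.42)×2.42 = 20.03 m²; P = b + 2y√(1+z²) = 2.47 + 2×2.42×2.6 = 15.05 m.
Hydraulic radius R = A/P = 20.03/15.05 = 1.331 m.
Rearranging Manning's equation: n = (1/Q) A R^(2/3) S^(1/2) = (1/15.9) × 20.03 × 1.331^(2/3) × √0.00027 = 0.025.

n = 0.025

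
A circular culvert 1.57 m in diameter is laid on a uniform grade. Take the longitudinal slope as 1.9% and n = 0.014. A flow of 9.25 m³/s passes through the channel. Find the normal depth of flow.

y_n = 1.17 m

Manning's equation rearranged: A R^(2/3) = nQ / (1·√S) = 0.014 × 9.25 / (√0.019) = 0.9395.
At y = 0.805 m: A R^(2/3) = 0.5414 — too small.
At y = 1.46 m: A R^(2/3) = 1.116 — too large.
At y = 1.17 m: A R^(2/3) = 0.9393 — close enough.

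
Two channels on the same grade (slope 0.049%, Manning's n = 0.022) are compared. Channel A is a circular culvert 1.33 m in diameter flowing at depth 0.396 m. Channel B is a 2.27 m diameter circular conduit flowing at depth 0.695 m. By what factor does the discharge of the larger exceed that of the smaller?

4.39

Channel A: For a circular section of diameter D = 1.33 m at depth y = 0.396 m, the central angle is θ = 2 arccos(1 − 2y/D) = 2.309 rad. Then A = (D²/8)(θ − sin θ) = 0.3469 m² and P = Dθ/2 = 1.535 m. Hydraulic radius R = A/P = 0.3469/1.535 = 0.2259 m. Q_A = (1/0.022)·0.3469·0.2259^(2/3)·√0.00049 = 0.1295 m³/s.
Channel B: For a circular section of diameter D = 2.27 m at depth y = 0.695 m, the central angle is θ = 2 arccos(1 − 2y/D) = 2.345 rad. Then A = (D²/8)(θ − sin θ) = 1.05 m² and P = Dθ/2 = 2.662 m. Hydraulic radius R = A/P = 1.05/2.662 = 0.3946 m. Q_B = (1/0.022)·1.05·0.3946^(2/3)·√0.00049 = 0.5685 m³/s.
The larger discharge is 0.5685 m³/s and the smaller is 0.1295 m³/s; the ratio is 4.39.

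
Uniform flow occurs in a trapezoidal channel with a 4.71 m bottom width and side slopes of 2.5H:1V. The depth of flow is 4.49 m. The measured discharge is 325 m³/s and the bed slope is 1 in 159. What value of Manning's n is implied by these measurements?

n = 0.032

With bottom width b = 4.71 m and side slope z = 2.5: A = (b + zy)y = (4.71 + 2.5×4.49)×4.49 = 71.55 m²; P = b + 2y√(1+z²) = 4.71 + 2×4.49×2.693 = 28.89 m.
Hydraulic radius R = A/P = 71.55/28.89 = 2.477 m.
Rearranging Manning's equation: n = (1/Q) A R^(2/3) S^(1/2) = (1/325) × 71.55 × 2.477^(2/3) × √0.006289 = 0.032.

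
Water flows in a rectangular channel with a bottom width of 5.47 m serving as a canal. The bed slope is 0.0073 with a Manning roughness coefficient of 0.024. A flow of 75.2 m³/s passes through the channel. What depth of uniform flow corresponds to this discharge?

Manning's equation rearranged: A R^(2/3) = nQ / (1·√S) = 0.024 × 75.2 / (√0.0073) = 21.12.
Trying y = 3.32 m: A R^(2/3) = 23.79 — high.
Trying y = 2.49 m: A R^(2/3) = 16.25 — low.
Trying y = 3.03 m: A R^(2/3) = 21.11 — matches.

y_n = 3.03 m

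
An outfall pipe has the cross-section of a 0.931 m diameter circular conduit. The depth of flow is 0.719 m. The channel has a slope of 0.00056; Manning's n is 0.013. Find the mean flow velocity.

For a circular section of diameter D = 0.931 m at depth y = 0.719 m, the central angle is θ = 2 arccos(1 − 2y/D) = 4.293 rad. Then A = (D²/8)(θ − sin θ) = 0.5641 m² and P = Dθ/2 = 1.999 m.
Hydraulic radius R = A/P = 0.5641/1.999 = 0.2823 m.
From Manning's equation, V = (1/n) R^(2/3) S^(1/2) = (1/0.013) × 0.2823^(2/3) × 0.00056^(1/2) = 0.783 m/s.

V = 0.783 m/s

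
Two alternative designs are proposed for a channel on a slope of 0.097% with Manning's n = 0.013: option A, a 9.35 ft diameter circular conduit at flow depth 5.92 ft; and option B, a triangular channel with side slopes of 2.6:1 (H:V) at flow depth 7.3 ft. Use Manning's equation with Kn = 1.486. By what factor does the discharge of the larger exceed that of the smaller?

3.56

Channel A: For a circular section of diameter D = 9.35 ft at depth y = 5.92 ft, the central angle is θ = 2 arccos(1 − 2y/D) = 3.681 rad. Then A = (D²/8)(θ − sin θ) = 45.83 ft² and P = Dθ/2 = 17.21 ft. Hydraulic radius R = A/P = 45.83/17.21 = 2.664 ft. Q_A = (1.486/0.013)·45.83·2.664^(2/3)·√0.00097 = 313.5 ft³/s.
Channel B: For a triangular section with side slope z = 2.6: A = zy² = 2.6×7.3² = 138.6 ft²; P = 2y√(1+z²) = 2×7.3×2.786 = 40.67 ft. Hydraulic radius R = A/P = 138.6/40.67 = 3.407 ft. Q_B = (1.486/0.013)·138.6·3.407^(2/3)·√0.00097 = 1117 ft³/s.
The larger discharge is 1117 ft³/s and the smaller is 313.5 ft³/s; the ratio is 3.56.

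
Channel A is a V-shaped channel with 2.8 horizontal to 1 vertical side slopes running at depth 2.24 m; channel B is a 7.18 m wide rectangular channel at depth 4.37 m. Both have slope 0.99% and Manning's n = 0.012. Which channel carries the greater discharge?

channel B

Channel A: For a triangular section with side slope z = 2.8: A = zy² = 2.8×2.24² = 14.05 m²; P = 2y√(1+z²) = 2×2.24×2.973 = 13.32 m. Hydraulic radius R = A/P = 14.05/13.32 = 1.055 m. Q_A = (1/0.012)·14.05·1.055^(2/3)·√0.0099 = 120.7 m³/s.
Channel B: Flow area A = b·y = 7.18 × 4.37 = 31.38 m². Wetted perimeter P = b + 2y = 7.18 + 2×4.37 = 15.92 m. Hydraulic radius R = A/P = 31.38/15.92 = 1.971 m. Q_B = (1/0.012)·31.38·1.971^(2/3)·√0.0099 = 409 m³/s.
Q_A = 120.7 m³/s vs Q_B = 409 m³/s, so channel B carries more.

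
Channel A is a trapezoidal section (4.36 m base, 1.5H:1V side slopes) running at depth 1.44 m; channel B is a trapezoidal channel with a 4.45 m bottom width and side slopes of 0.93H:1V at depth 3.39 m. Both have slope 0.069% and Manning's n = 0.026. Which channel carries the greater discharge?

Channel A: With bottom width b = 4.36 m and side slope z = 1.5: A = (b + zy)y = (4.36 + 1.5×1.44)×1.44 = 9.389 m²; P = b + 2y√(1+z²) = 4.36 + 2×1.44×1.803 = 9.552 m. Hydraulic radius R = A/P = 9.389/9.552 = 0.9829 m. Q_A = (1/0.026)·9.389·0.9829^(2/3)·√0.00069 = 9.377 m³/s.
Channel B: With bottom width b = 4.45 m and side slope z = 0.93: A = (b + zy)y = (4.45 + 0.93×3.39)×3.39 = 25.77 m²; P = b + 2y√(1+z²) = 4.45 + 2×3.39×1.366 = 13.71 m. Hydraulic radius R = A/P = 25.77/13.71 = 1.88 m. Q_B = (1/0.026)·25.77·1.88^(2/3)·√0.00069 = 39.66 m³/s.
Q_A = 9.377 m³/s vs Q_B = 39.66 m³/s, so channel B carries more.

channel B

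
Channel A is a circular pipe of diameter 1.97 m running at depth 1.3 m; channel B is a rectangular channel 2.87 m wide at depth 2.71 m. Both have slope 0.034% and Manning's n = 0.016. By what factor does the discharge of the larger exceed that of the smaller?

5.07

Channel A: For a circular section of diameter D = 1.97 m at depth y = 1.3 m, the central angle is θ = 2 arccos(1 − 2y/D) = 3.793 rad. Then A = (D²/8)(θ − sin θ) = 2.134 m² and P = Dθ/2 = 3.736 m. Hydraulic radius R = A/P = 2.134/3.736 = 0.5712 m. Q_A = (1/0.016)·2.134·0.5712^(2/3)·√0.00034 = 1.693 m³/s.
Channel B: Flow area A = b·y = 2.87 × 2.71 = 7.778 m². Wetted perimeter P = b + 2y = 2.87 + 2×2.71 = 8.29 m. Hydraulic radius R = A/P = 7.778/8.29 = 0.9382 m. Q_B = (1/0.016)·7.778·0.9382^(2/3)·√0.00034 = 8.59 m³/s.
The larger discharge is 8.59 m³/s and the smaller is 1.693 m³/s; the ratio is 5.07.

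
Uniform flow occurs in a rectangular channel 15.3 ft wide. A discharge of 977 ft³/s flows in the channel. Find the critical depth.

y_c = 5.02 ft

For a rectangular channel, critical depth y_c = (q²/g)^(1/3) where q = Q/b = 977/15.3 = 63.86 ft²/s.
So y_c = (63.86²/32.2)^(1/3) = 5.02 ft.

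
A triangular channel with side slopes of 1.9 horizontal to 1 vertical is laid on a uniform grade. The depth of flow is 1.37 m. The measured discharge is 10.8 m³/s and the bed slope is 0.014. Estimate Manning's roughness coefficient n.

For a triangular section with side slope z = 1.9: A = zy² = 1.9×1.37² = 3.566 m²; P = 2y√(1+z²) = 2×1.37×2.147 = 5.883 m.
Hydraulic radius R = A/P = 3.566/5.883 = 0.6062 m.
Rearranging Manning's equation: n = (1/Q) A R^(2/3) S^(1/2) = (1/10.8) × 3.566 × 0.6062^(2/3) × √0.014 = 0.028.

n = 0.028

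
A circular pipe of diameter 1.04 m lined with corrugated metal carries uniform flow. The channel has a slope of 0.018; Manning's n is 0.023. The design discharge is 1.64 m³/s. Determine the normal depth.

y_n = 0.712 m

Manning's equation rearranged: A R^(2/3) = nQ / (1·√S) = 0.023 × 1.64 / (√0.018) = 0.2811.
Trying y = 0.774 m: A R^(2/3) = 0.3127 — high.
Trying y = 0.496 m: A R^(2/3) = 0.1596 — low.
Trying y = 0.712 m: A R^(2/3) = 0.2813 — ≈ 0.2811.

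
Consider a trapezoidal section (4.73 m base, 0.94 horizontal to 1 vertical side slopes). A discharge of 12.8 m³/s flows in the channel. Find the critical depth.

At critical depth, Q² T / (g A³) = 1, i.e. A³/T = Q²/g = 12.8²/9.81 = 16.7.
Trying y = 0.633 m: A³/T = 6.469 — short.
Trying y = 1.02 m: A³/T = 29.39 — over.
Trying y = 0.855 m: A³/T = 16.71 — matches.

y_c = 0.855 m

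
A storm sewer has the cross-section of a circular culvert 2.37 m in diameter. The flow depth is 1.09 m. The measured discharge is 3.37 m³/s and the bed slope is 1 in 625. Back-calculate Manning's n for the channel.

n = 0.016

For a circular section of diameter D = 2.37 m at depth y = 1.09 m, the central angle is θ = 2 arccos(1 − 2y/D) = 2.981 rad. Then A = (D²/8)(θ − sin θ) = 1.981 m² and P = Dθ/2 = 3.533 m.
Hydraulic radius R = A/P = 1.981/3.533 = 0.5607 m.
Rearranging Manning's equation: n = (1/Q) A R^(2/3) S^(1/2) = (1/3.37) × 1.981 × 0.5607^(2/3) × √0.0016 = 0.016.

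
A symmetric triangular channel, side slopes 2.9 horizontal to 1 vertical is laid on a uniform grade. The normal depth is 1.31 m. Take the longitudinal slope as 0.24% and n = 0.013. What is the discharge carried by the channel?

For a triangular section with side slope z = 2.9: A = zy² = 2.9×1.31² = 4.977 m²; P = 2y√(1+z²) = 2×1.31×3.068 = 8.037 m.
Hydraulic radius R = A/P = 4.977/8.037 = 0.6192 m.
Manning's equation: Q = (1/n) A R^(2/3) S^(1/2) = (1/0.013) × 4.977 × 0.6192^(2/3) × 0.0024^(1/2) = 13.6 m³/s.

Q = 13.6 m³/s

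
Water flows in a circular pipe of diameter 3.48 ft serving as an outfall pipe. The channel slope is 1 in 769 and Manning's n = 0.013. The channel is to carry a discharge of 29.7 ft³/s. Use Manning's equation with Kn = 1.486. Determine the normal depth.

y_n = 2.42 ft

Manning's equation rearranged: A R^(2/3) = nQ / (1.486·√S) = 0.013 × 29.7 / (1.486 × √0.0013) = 7.205.
Try y = 2.64 ft: A R^(2/3) = 8.009 — high.
Try y = 2.05 ft: A R^(2/3) = 5.661 — low.
Try y = 2.42 ft: A R^(2/3) = 7.195 — matches.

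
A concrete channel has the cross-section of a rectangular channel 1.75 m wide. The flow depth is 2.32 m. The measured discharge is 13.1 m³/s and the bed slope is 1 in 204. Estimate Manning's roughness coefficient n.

n = 0.016

Flow area A = b·y = 1.75 × 2.32 = 4.06 m². Wetted perimeter P = b + 2y = 1.75 + 2×2.32 = 6.39 m.
Hydraulic radius R = A/P = 4.06/6.39 = 0.6354 m.
Rearranging Manning's equation: n = (1/Q) A R^(2/3) S^(1/2) = (1/13.1) × 4.06 × 0.6354^(2/3) × √0.004902 = 0.016.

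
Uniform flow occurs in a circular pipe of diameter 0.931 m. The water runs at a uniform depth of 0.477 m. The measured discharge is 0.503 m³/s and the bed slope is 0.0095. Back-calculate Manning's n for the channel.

For a circular section of diameter D = 0.931 m at depth y = 0.477 m, the central angle is θ = 2 arccos(1 − 2y/D) = 3.191 rad. Then A = (D²/8)(θ − sin θ) = 0.3511 m² and P = Dθ/2 = 1.485 m.
Hydraulic radius R = A/P = 0.3511/1.485 = 0.2364 m.
Rearranging Manning's equation: n = (1/Q) A R^(2/3) S^(1/2) = (1/0.503) × 0.3511 × 0.2364^(2/3) × √0.0095 = 0.026.

n = 0.026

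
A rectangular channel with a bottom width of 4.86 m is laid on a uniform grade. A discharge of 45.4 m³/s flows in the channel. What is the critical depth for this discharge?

y_c = 2.07 m

For a rectangular channel, critical depth y_c = (q²/g)^(1/3) where q = Q/b = 45.4/4.86 = 9.342 m²/s.
So y_c = (9.342²/9.81)^(1/3) = 2.07 m.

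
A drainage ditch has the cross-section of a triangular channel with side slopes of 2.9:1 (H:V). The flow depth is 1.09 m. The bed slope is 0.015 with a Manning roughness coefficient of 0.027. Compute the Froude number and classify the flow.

For a triangular section with side slope z = 2.9: A = zy² = 2.9×1.09² = 3.445 m²; P = 2y√(1+z²) = 2×1.09×3.068 = 6.687 m.
Hydraulic radius R = A/P = 3.445/6.687 = 0.5152 m.
V = (1/n) R^(2/3) √S = (1/0.027) × 0.5152^(2/3) × √0.015 = 2.915 m/s. Hydraulic depth D_h = A/T = 3.445/6.322 = 0.545 m.
Froude number Fr = V/√(g·D_h) = 2.915/√(9.81×0.545) = 1.26, which is greater than 1, so the flow is supercritical.

supercritical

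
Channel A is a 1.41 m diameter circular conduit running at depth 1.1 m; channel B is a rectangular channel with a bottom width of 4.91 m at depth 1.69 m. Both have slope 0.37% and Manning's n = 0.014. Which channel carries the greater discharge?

channel B

Channel A: For a circular section of diameter D = 1.41 m at depth y = 1.1 m, the central angle is θ = 2 arccos(1 − 2y/D) = 4.331 rad. Then A = (D²/8)(θ − sin θ) = 1.307 m² and P = Dθ/2 = 3.053 m. Hydraulic radius R = A/P = 1.307/3.053 = 0.428 m. Q_A = (1/0.014)·1.307·0.428^(2/3)·√0.0037 = 3.225 m³/s.
Channel B: Flow area A = b·y = 4.91 × 1.69 = 8.298 m². Wetted perimeter P = b + 2y = 4.91 + 2×1.69 = 8.29 m. Hydraulic radius R = A/P = 8.298/8.29 = 1.001 m. Q_B = (1/0.014)·8.298·1.001^(2/3)·√0.0037 = 36.08 m³/s.
Q_A = 3.225 m³/s vs Q_B = 36.08 m³/s, so channel B carries more.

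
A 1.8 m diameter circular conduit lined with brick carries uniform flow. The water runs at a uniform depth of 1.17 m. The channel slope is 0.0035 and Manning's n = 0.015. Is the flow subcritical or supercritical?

For a circular section of diameter D = 1.8 m at depth y = 1.17 m, the central angle is θ = 2 arccos(1 − 2y/D) = 3.751 rad. Then A = (D²/8)(θ − sin θ) = 1.751 m² and P = Dθ/2 = 3.376 m.
Hydraulic radius R = A/P = 1.751/3.376 = 0.5187 m.
V = (1/n) R^(2/3) √S = (1/0.015) × 0.5187^(2/3) × √0.0035 = 2.546 m/s. Hydraulic depth D_h = A/T = 1.751/1.717 = 1.02 m.
Froude number Fr = V/√(g·D_h) = 2.546/√(9.81×1.02) = 0.805, which is less than 1, so the flow is subcritical.

subcritical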